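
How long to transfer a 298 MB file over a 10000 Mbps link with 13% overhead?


Effective throughput = 10000 * (1 - 13/100) = 8700 Mbps
File size in Mb = 298 * 8 = 2384 Mb
Time = 2384 / 8700
Time = 0.274 seconds


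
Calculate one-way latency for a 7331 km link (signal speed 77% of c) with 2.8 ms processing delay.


Speed = 0.77 * 3e5 km/s = 231000 km/s
Propagation delay = 7331 / 231000 = 0.0317 s = 31.7359 ms
Processing delay = 2.8 ms
Total one-way latency = 34.5359 ms


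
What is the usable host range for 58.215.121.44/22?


Network: 58.215.120.0
Broadcast: 58.215.123.255
First usable = network + 1
Last usable = broadcast - 1
Range: 58.215.120.1 to 58.215.123.254


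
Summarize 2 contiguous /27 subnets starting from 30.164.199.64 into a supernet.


Original prefix: /27
Number of subnets: 2 = 2^1
New prefix = 27 - 1 = 26
Supernet: 30.164.199.64/26


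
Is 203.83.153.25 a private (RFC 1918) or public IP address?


RFC 1918 private ranges:
  10.0.0.0/8 (10.0.0.0 - 10.255.255.255)
  172.16.0.0/12 (172.16.0.0 - 172.31.255.255)
  192.168.0.0/16 (192.168.0.0 - 192.168.255.255)
Public (not in any RFC 1918 range)


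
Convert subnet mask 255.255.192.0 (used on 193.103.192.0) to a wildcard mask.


Subnet mask: 255.255.192.0
Wildcard = 255.255.255.255 - subnet mask
255 - 255 = 0
255 - 255 = 0
255 - 192 = 63
255 - 0 = 255
Wildcard: 0.0.63.255


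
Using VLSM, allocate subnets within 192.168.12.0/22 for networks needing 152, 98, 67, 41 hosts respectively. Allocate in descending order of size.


152 hosts -> /24 (254 usable): 192.168.12.0/24
98 hosts -> /25 (126 usable): 192.168.13.0/25
67 hosts -> /25 (126 usable): 192.168.13.128/25
41 hosts -> /26 (62 usable): 192.168.14.0/26
Allocation: 192.168.12.0/24 (152 hosts, 254 usable); 192.168.13.0/25 (98 hosts, 126 usable); 192.168.13.128/25 (67 hosts, 126 usable); 192.168.14.0/26 (41 hosts, 62 usable)


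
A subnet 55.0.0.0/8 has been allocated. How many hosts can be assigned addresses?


Host bits = 32 - 8 = 24
Total addresses = 2^24 = 16777216
Usable = total - 2 (network and broadcast)
Usable hosts: 16777214


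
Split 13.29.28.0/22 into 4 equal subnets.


New prefix = 22 + 2 = 24
Each subnet has 256 addresses
  13.29.28.0/24
  13.29.29.0/24
  13.29.30.0/24
  13.29.31.0/24
Subnets: 13.29.28.0/24, 13.29.29.0/24, 13.29.30.0/24, 13.29.31.0/24


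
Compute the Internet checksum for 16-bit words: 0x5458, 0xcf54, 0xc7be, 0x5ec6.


Sum all words (with carry folding):
+ 0x5458 = 0x5458
+ 0xcf54 = 0x23ad
+ 0xc7be = 0xeb6b
+ 0x5ec6 = 0x4a32
One's complement: ~0x4a32
Checksum = 0xb5cd


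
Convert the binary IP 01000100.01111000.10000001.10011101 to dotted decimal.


01000100 = 68
01111000 = 120
10000001 = 129
10011101 = 157
IP: 68.120.129.157


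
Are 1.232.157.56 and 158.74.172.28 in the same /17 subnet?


Mask: 255.255.128.0
1.232.157.56 AND mask = 1.232.128.0
158.74.172.28 AND mask = 158.74.128.0
No, different subnets (1.232.128.0 vs 158.74.128.0)


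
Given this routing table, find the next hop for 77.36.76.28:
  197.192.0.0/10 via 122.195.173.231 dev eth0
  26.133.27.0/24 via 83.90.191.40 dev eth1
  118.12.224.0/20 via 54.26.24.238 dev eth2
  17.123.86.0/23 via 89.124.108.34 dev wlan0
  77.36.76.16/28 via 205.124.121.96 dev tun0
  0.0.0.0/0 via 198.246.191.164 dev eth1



Longest prefix match for 77.36.76.28:
  /10 197.192.0.0: no
  /24 26.133.27.0: no
  /20 118.12.224.0: no
  /23 17.123.86.0: no
  /28 77.36.76.16: MATCH
  /0 0.0.0.0: MATCH
Selected: next-hop 205.124.121.96 via tun0 (matched /28)


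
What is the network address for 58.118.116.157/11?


IP:   00111010.01110110.01110100.10011101
Mask: 11111111.11100000.00000000.00000000
AND operation:
Net:  00111010.01100000.00000000.00000000
Network: 58.96.0.0/11


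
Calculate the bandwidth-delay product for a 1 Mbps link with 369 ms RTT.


BDP = bandwidth * RTT
= 1 Mbps * 369 ms
= 1 * 1e6 * 369 / 1000 bits
= 369000 bits
= 46125 bytes
= 45.0439 KB
BDP = 369000 bits (46125 bytes)


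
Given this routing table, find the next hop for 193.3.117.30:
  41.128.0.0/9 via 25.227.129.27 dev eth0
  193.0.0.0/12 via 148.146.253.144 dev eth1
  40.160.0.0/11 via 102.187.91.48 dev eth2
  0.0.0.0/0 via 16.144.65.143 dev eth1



Longest prefix match for 193.3.117.30:
  /9 41.128.0.0: no
  /12 193.0.0.0: MATCH
  /11 40.160.0.0: no
  /0 0.0.0.0: MATCH
Selected: next-hop 148.146.253.144 via eth1 (matched /12)


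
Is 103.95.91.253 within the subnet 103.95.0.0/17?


Subnet network: 103.95.0.0
Test IP AND mask: 103.95.0.0
Yes, 103.95.91.253 is in 103.95.0.0/17


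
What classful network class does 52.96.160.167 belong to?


First octet: 52
Binary: 00110100
0xxxxxxx -> Class A (1-126)
Class A, default mask 255.0.0.0 (/8)


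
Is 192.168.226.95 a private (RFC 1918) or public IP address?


RFC 1918 private ranges:
  10.0.0.0/8 (10.0.0.0 - 10.255.255.255)
  172.16.0.0/12 (172.16.0.0 - 172.31.255.255)
  192.168.0.0/16 (192.168.0.0 - 192.168.255.255)
Private (in 192.168.0.0/16)


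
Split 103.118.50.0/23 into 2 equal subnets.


New prefix = 23 + 1 = 24
Each subnet has 256 addresses
  103.118.50.0/24
  103.118.51.0/24
Subnets: 103.118.50.0/24, 103.118.51.0/24


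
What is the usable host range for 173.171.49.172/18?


Network: 173.171.0.0
Broadcast: 173.171.63.255
First usable = network + 1
Last usable = broadcast - 1
Range: 173.171.0.1 to 173.171.63.254


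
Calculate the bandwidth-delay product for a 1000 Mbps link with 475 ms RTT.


BDP = bandwidth * RTT
= 1000 Mbps * 475 ms
= 1000 * 1e6 * 475 / 1000 bits
= 475000000 bits
= 59375000 bytes
= 57983.3984 KB
BDP = 475000000 bits (59375000 bytes)


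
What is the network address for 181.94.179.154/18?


IP:   10110101.01011110.10110011.10011010
Mask: 11111111.11111111.11000000.00000000
AND operation:
Net:  10110101.01011110.10000000.00000000
Network: 181.94.128.0/18


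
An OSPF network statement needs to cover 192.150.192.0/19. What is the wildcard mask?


Subnet mask: 255.255.224.0
Wildcard = 255.255.255.255 - subnet mask
255 - 255 = 0
255 - 255 = 0
255 - 224 = 31
255 - 0 = 255
Wildcard: 0.0.31.255


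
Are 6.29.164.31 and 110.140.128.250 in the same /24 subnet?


Mask: 255.255.255.0
6.29.164.31 AND mask = 6.29.164.0
110.140.128.250 AND mask = 110.140.128.0
No, different subnets (6.29.164.0 vs 110.140.128.0)


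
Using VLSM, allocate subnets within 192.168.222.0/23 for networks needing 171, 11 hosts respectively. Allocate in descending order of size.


171 hosts -> /24 (254 usable): 192.168.222.0/24
11 hosts -> /28 (14 usable): 192.168.223.0/28
Allocation: 192.168.222.0/24 (171 hosts, 254 usable); 192.168.223.0/28 (11 hosts, 14 usable)


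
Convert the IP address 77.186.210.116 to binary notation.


77 = 01001101
186 = 10111010
210 = 11010010
116 = 01110100
Binary: 01001101.10111010.11010010.01110100


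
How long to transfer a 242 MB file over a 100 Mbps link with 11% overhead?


Effective throughput = 100 * (1 - 11/100) = 89 Mbps
File size in Mb = 242 * 8 = 1936 Mb
Time = 1936 / 89
Time = 21.7528 seconds


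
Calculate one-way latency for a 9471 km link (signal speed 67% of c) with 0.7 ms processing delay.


Speed = 0.67 * 3e5 km/s = 201000 km/s
Propagation delay = 9471 / 201000 = 0.0471 s = 47.1194 ms
Processing delay = 0.7 ms
Total one-way latency = 47.8194 ms


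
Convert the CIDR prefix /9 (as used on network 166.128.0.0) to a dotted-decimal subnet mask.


/9 means 9 network bits, 23 host bits
Binary: 11111111100000000000000000000000
Mask: 255.128.0.0


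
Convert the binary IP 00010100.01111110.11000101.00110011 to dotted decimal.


00010100 = 20
01111110 = 126
11000101 = 197
00110011 = 51
IP: 20.126.197.51


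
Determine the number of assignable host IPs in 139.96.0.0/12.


Host bits = 32 - 12 = 20
Total addresses = 2^20 = 1048576
Usable = total - 2 (network and broadcast)
Usable hosts: 1048574


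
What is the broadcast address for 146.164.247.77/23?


Network: 146.164.246.0/23
Host bits = 9
Set all host bits to 1:
Broadcast: 146.164.247.255


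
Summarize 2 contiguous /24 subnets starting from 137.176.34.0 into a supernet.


Original prefix: /24
Number of subnets: 2 = 2^1
New prefix = 24 - 1 = 23
Supernet: 137.176.34.0/23


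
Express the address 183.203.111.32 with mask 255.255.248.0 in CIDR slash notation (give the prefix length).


Binary: 11111111.11111111.11111000.00000000
Count leading 1s
Prefix: /21


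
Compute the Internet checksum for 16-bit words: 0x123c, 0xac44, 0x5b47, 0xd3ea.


Sum all words (with carry folding):
+ 0x123c = 0x123c
+ 0xac44 = 0xbe80
+ 0x5b47 = 0x19c8
+ 0xd3ea = 0xedb2
One's complement: ~0xedb2
Checksum = 0x124d


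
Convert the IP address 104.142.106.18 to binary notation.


104 = 01101000
142 = 10001110
106 = 01101010
18 = 00010010
Binary: 01101000.10001110.01101010.00010010


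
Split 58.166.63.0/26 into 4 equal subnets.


New prefix = 26 + 2 = 28
Each subnet has 16 addresses
  58.166.63.0/28
  58.166.63.16/28
  58.166.63.32/28
  58.166.63.48/28
Subnets: 58.166.63.0/28, 58.166.63.16/28, 58.166.63.32/28, 58.166.63.48/28


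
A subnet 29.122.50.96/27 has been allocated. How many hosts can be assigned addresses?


Host bits = 32 - 27 = 5
Total addresses = 2^5 = 32
Usable = total - 2 (network and broadcast)
Usable hosts: 30


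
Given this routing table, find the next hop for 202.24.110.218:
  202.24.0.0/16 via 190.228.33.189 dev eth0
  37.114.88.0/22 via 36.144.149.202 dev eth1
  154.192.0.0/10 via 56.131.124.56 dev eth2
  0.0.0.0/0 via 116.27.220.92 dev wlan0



Longest prefix match for 202.24.110.218:
  /16 202.24.0.0: MATCH
  /22 37.114.88.0: no
  /10 154.192.0.0: no
  /0 0.0.0.0: MATCH
Selected: next-hop 190.228.33.189 via eth0 (matched /16)


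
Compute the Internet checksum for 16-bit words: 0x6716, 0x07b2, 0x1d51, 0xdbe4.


Sum all words (with carry folding):
+ 0x6716 = 0x6716
+ 0x07b2 = 0x6ec8
+ 0x1d51 = 0x8c19
+ 0xdbe4 = 0x67fe
One's complement: ~0x67fe
Checksum = 0x9801


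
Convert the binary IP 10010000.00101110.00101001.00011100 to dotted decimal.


10010000 = 144
00101110 = 46
00101001 = 41
00011100 = 28
IP: 144.46.41.28


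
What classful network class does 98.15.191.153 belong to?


First octet: 98
Binary: 01100010
0xxxxxxx -> Class A (1-126)
Class A, default mask 255.0.0.0 (/8)


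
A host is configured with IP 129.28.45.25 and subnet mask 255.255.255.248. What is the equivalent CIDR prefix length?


Binary: 11111111.11111111.11111111.11111000
Count leading 1s
Prefix: /29


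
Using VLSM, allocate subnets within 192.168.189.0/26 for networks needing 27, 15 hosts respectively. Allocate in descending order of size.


27 hosts -> /27 (30 usable): 192.168.189.0/27
15 hosts -> /27 (30 usable): 192.168.189.32/27
Allocation: 192.168.189.0/27 (27 hosts, 30 usable); 192.168.189.32/27 (15 hosts, 30 usable)


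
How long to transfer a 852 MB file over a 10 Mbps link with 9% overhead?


Effective throughput = 10 * (1 - 9/100) = 9.1 Mbps
File size in Mb = 852 * 8 = 6816 Mb
Time = 6816 / 9.1
Time = 749.011 seconds


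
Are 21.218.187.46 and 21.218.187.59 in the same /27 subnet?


Mask: 255.255.255.224
21.218.187.46 AND mask = 21.218.187.32
21.218.187.59 AND mask = 21.218.187.32
Yes, same subnet (21.218.187.32)


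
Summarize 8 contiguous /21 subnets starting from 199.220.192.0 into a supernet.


Original prefix: /21
Number of subnets: 8 = 2^3
New prefix = 21 - 3 = 18
Supernet: 199.220.192.0/18


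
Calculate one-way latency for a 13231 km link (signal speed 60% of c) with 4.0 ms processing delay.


Speed = 0.6 * 3e5 km/s = 180000 km/s
Propagation delay = 13231 / 180000 = 0.0735 s = 73.5056 ms
Processing delay = 4.0 ms
Total one-way latency = 77.5056 ms


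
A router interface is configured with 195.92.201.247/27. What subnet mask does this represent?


/27 means 27 network bits, 5 host bits
Binary: 11111111111111111111111111100000
Mask: 255.255.255.224


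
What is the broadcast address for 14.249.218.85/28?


Network: 14.249.218.80/28
Host bits = 4
Set all host bits to 1:
Broadcast: 14.249.218.95


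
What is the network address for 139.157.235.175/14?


IP:   10001011.10011101.11101011.10101111
Mask: 11111111.11111100.00000000.00000000
AND operation:
Net:  10001011.10011100.00000000.00000000
Network: 139.156.0.0/14


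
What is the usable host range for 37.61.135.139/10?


Network: 37.0.0.0
Broadcast: 37.63.255.255
First usable = network + 1
Last usable = broadcast - 1
Range: 37.0.0.1 to 37.63.255.254


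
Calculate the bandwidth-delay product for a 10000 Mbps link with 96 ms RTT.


BDP = bandwidth * RTT
= 10000 Mbps * 96 ms
= 10000 * 1e6 * 96 / 1000 bits
= 960000000 bits
= 120000000 bytes
= 117187.5 KB
BDP = 960000000 bits (120000000 bytes)


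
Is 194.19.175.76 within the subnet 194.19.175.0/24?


Subnet network: 194.19.175.0
Test IP AND mask: 194.19.175.0
Yes, 194.19.175.76 is in 194.19.175.0/24


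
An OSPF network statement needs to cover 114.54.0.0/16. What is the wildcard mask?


Subnet mask: 255.255.0.0
Wildcard = 255.255.255.255 - subnet mask
255 - 255 = 0
255 - 255 = 0
255 - 0 = 255
255 - 0 = 255
Wildcard: 0.0.255.255


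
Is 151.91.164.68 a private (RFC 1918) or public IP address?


RFC 1918 private ranges:
  10.0.0.0/8 (10.0.0.0 - 10.255.255.255)
  172.16.0.0/12 (172.16.0.0 - 172.31.255.255)
  192.168.0.0/16 (192.168.0.0 - 192.168.255.255)
Public (not in any RFC 1918 range)


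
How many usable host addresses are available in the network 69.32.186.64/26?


Host bits = 32 - 26 = 6
Total addresses = 2^6 = 64
Usable = total - 2 (network and broadcast)
Usable hosts: 62


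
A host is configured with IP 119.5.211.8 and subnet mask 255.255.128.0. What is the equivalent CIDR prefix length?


Binary: 11111111.11111111.10000000.00000000
Count leading 1s
Prefix: /17


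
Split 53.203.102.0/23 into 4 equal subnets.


New prefix = 23 + 2 = 25
Each subnet has 128 addresses
  53.203.102.0/25
  53.203.102.128/25
  53.203.103.0/25
  53.203.103.128/25
Subnets: 53.203.102.0/25, 53.203.102.128/25, 53.203.103.0/25, 53.203.103.128/25


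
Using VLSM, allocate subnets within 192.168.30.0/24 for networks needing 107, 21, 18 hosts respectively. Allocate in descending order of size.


107 hosts -> /25 (126 usable): 192.168.30.0/25
21 hosts -> /27 (30 usable): 192.168.30.128/27
18 hosts -> /27 (30 usable): 192.168.30.160/27
Allocation: 192.168.30.0/25 (107 hosts, 126 usable); 192.168.30.128/27 (21 hosts, 30 usable); 192.168.30.160/27 (18 hosts, 30 usable)


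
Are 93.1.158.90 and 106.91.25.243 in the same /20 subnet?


Mask: 255.255.240.0
93.1.158.90 AND mask = 93.1.144.0
106.91.25.243 AND mask = 106.91.16.0
No, different subnets (93.1.144.0 vs 106.91.16.0)


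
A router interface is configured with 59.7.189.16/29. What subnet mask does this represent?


/29 means 29 network bits, 3 host bits
Binary: 11111111111111111111111111111000
Mask: 255.255.255.248


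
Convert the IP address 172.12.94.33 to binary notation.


172 = 10101100
12 = 00001100
94 = 01011110
33 = 00100001
Binary: 10101100.00001100.01011110.00100001


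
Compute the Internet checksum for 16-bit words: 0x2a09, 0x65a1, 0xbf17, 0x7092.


Sum all words (with carry folding):
+ 0x2a09 = 0x2a09
+ 0x65a1 = 0x8faa
+ 0xbf17 = 0x4ec2
+ 0x7092 = 0xbf54
One's complement: ~0xbf54
Checksum = 0x40ab


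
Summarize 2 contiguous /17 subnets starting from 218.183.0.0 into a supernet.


Original prefix: /17
Number of subnets: 2 = 2^1
New prefix = 17 - 1 = 16
Supernet: 218.183.0.0/16


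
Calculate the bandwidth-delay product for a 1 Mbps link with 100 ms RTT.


BDP = bandwidth * RTT
= 1 Mbps * 100 ms
= 1 * 1e6 * 100 / 1000 bits
= 100000 bits
= 12500 bytes
= 12.207 KB
BDP = 100000 bits (12500 bytes)


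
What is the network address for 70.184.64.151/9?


IP:   01000110.10111000.01000000.10010111
Mask: 11111111.10000000.00000000.00000000
AND operation:
Net:  01000110.10000000.00000000.00000000
Network: 70.128.0.0/9


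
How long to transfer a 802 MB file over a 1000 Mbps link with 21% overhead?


Effective throughput = 1000 * (1 - 21/100) = 790 Mbps
File size in Mb = 802 * 8 = 6416 Mb
Time = 6416 / 790
Time = 8.1215 seconds


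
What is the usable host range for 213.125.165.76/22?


Network: 213.125.164.0
Broadcast: 213.125.167.255
First usable = network + 1
Last usable = broadcast - 1
Range: 213.125.164.1 to 213.125.167.254


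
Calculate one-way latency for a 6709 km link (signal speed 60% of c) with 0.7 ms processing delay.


Speed = 0.6 * 3e5 km/s = 180000 km/s
Propagation delay = 6709 / 180000 = 0.0373 s = 37.2722 ms
Processing delay = 0.7 ms
Total one-way latency = 37.9722 ms


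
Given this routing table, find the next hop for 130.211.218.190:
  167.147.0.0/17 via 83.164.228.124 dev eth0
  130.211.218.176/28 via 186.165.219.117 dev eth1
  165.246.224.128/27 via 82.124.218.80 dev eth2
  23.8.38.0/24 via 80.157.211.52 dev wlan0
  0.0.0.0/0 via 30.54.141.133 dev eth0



Longest prefix match for 130.211.218.190:
  /17 167.147.0.0: no
  /28 130.211.218.176: MATCH
  /27 165.246.224.128: no
  /24 23.8.38.0: no
  /0 0.0.0.0: MATCH
Selected: next-hop 186.165.219.117 via eth1 (matched /28)


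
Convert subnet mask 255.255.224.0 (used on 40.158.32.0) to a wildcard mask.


Subnet mask: 255.255.224.0
Wildcard = 255.255.255.255 - subnet mask
255 - 255 = 0
255 - 255 = 0
255 - 224 = 31
255 - 0 = 255
Wildcard: 0.0.31.255


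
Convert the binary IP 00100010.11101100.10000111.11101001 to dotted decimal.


00100010 = 34
11101100 = 236
10000111 = 135
11101001 = 233
IP: 34.236.135.233


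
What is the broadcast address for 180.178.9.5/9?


Network: 180.128.0.0/9
Host bits = 23
Set all host bits to 1:
Broadcast: 180.255.255.255


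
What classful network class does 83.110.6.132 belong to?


First octet: 83
Binary: 01010011
0xxxxxxx -> Class A (1-126)
Class A, default mask 255.0.0.0 (/8)


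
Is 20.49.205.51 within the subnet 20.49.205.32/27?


Subnet network: 20.49.205.32
Test IP AND mask: 20.49.205.32
Yes, 20.49.205.51 is in 20.49.205.32/27


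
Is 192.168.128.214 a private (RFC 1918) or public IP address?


RFC 1918 private ranges:
  10.0.0.0/8 (10.0.0.0 - 10.255.255.255)
  172.16.0.0/12 (172.16.0.0 - 172.31.255.255)
  192.168.0.0/16 (192.168.0.0 - 192.168.255.255)
Private (in 192.168.0.0/16)


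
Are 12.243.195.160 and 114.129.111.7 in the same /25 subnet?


Mask: 255.255.255.128
12.243.195.160 AND mask = 12.243.195.128
114.129.111.7 AND mask = 114.129.111.0
No, different subnets (12.243.195.128 vs 114.129.111.0)


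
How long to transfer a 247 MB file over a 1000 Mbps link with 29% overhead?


Effective throughput = 1000 * (1 - 29/100) = 710 Mbps
File size in Mb = 247 * 8 = 1976 Mb
Time = 1976 / 710
Time = 2.7831 seconds


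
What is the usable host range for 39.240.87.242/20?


Network: 39.240.80.0
Broadcast: 39.240.95.255
First usable = network + 1
Last usable = broadcast - 1
Range: 39.240.80.1 to 39.240.95.254


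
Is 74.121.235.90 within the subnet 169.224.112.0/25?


Subnet network: 169.224.112.0
Test IP AND mask: 74.121.235.0
No, 74.121.235.90 is not in 169.224.112.0/25


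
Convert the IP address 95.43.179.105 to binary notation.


95 = 01011111
43 = 00101011
179 = 10110011
105 = 01101001
Binary: 01011111.00101011.10110011.01101001


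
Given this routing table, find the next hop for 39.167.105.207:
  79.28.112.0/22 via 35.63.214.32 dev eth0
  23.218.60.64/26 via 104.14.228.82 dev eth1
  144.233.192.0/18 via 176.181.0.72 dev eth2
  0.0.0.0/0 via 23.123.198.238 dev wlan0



Longest prefix match for 39.167.105.207:
  /22 79.28.112.0: no
  /26 23.218.60.64: no
  /18 144.233.192.0: no
  /0 0.0.0.0: MATCH
Selected: next-hop 23.123.198.238 via wlan0 (matched /0)


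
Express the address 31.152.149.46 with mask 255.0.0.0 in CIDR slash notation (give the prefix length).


Binary: 11111111.00000000.00000000.00000000
Count leading 1s
Prefix: /8


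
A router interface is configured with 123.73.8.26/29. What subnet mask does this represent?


/29 means 29 network bits, 3 host bits
Binary: 11111111111111111111111111111000
Mask: 255.255.255.248


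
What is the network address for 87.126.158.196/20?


IP:   01010111.01111110.10011110.11000100
Mask: 11111111.11111111.11110000.00000000
AND operation:
Net:  01010111.01111110.10010000.00000000
Network: 87.126.144.0/20


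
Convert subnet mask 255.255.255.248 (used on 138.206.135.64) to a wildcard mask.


Subnet mask: 255.255.255.248
Wildcard = 255.255.255.255 - subnet mask
255 - 255 = 0
255 - 255 = 0
255 - 255 = 0
255 - 248 = 7
Wildcard: 0.0.0.7


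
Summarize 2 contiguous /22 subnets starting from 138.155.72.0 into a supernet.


Original prefix: /22
Number of subnets: 2 = 2^1
New prefix = 22 - 1 = 21
Supernet: 138.155.72.0/21


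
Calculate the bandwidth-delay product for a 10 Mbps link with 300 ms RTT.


BDP = bandwidth * RTT
= 10 Mbps * 300 ms
= 10 * 1e6 * 300 / 1000 bits
= 3000000 bits
= 375000 bytes
= 366.2109 KB
BDP = 3000000 bits (375000 bytes)


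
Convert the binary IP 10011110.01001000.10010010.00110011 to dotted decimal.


10011110 = 158
01001000 = 72
10010010 = 146
00110011 = 51
IP: 158.72.146.51


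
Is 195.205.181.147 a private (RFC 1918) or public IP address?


RFC 1918 private ranges:
  10.0.0.0/8 (10.0.0.0 - 10.255.255.255)
  172.16.0.0/12 (172.16.0.0 - 172.31.255.255)
  192.168.0.0/16 (192.168.0.0 - 192.168.255.255)
Public (not in any RFC 1918 range)


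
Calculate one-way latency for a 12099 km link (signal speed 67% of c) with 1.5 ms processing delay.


Speed = 0.67 * 3e5 km/s = 201000 km/s
Propagation delay = 12099 / 201000 = 0.0602 s = 60.194 ms
Processing delay = 1.5 ms
Total one-way latency = 61.694 ms


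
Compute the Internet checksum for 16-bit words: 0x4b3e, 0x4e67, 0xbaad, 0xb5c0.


Sum all words (with carry folding):
+ 0x4b3e = 0x4b3e
+ 0x4e67 = 0x99a5
+ 0xbaad = 0x5453
+ 0xb5c0 = 0x0a14
One's complement: ~0x0a14
Checksum = 0xf5eb


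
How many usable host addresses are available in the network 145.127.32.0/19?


Host bits = 32 - 19 = 13
Total addresses = 2^13 = 8192
Usable = total - 2 (network and broadcast)
Usable hosts: 8190


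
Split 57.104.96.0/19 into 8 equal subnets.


New prefix = 19 + 3 = 22
Each subnet has 1024 addresses
  57.104.96.0/22
  57.104.100.0/22
  57.104.104.0/22
  57.104.108.0/22
  57.104.112.0/22
  57.104.116.0/22
  57.104.120.0/22
  57.104.124.0/22
Subnets: 57.104.96.0/22, 57.104.100.0/22, 57.104.104.0/22, 57.104.108.0/22, 57.104.112.0/22, 57.104.116.0/22, 57.104.120.0/22, 57.104.124.0/22


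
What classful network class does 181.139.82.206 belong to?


First octet: 181
Binary: 10110101
10xxxxxx -> Class B (128-191)
Class B, default mask 255.255.0.0 (/16)


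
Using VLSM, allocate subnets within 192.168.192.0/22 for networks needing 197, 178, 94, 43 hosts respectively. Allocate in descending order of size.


197 hosts -> /24 (254 usable): 192.168.192.0/24
178 hosts -> /24 (254 usable): 192.168.193.0/24
94 hosts -> /25 (126 usable): 192.168.194.0/25
43 hosts -> /26 (62 usable): 192.168.194.128/26
Allocation: 192.168.192.0/24 (197 hosts, 254 usable); 192.168.193.0/24 (178 hosts, 254 usable); 192.168.194.0/25 (94 hosts, 126 usable); 192.168.194.128/26 (43 hosts, 62 usable)


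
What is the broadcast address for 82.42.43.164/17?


Network: 82.42.0.0/17
Host bits = 15
Set all host bits to 1:
Broadcast: 82.42.127.255


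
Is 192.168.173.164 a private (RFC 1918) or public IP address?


RFC 1918 private ranges:
  10.0.0.0/8 (10.0.0.0 - 10.255.255.255)
  172.16.0.0/12 (172.16.0.0 - 172.31.255.255)
  192.168.0.0/16 (192.168.0.0 - 192.168.255.255)
Private (in 192.168.0.0/16)


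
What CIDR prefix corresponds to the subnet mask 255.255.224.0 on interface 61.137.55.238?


Binary: 11111111.11111111.11100000.00000000
Count leading 1s
Prefix: /19


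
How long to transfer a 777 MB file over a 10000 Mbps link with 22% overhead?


Effective throughput = 10000 * (1 - 22/100) = 7800 Mbps
File size in Mb = 777 * 8 = 6216 Mb
Time = 6216 / 7800
Time = 0.7969 seconds


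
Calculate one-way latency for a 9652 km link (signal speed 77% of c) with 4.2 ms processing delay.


Speed = 0.77 * 3e5 km/s = 231000 km/s
Propagation delay = 9652 / 231000 = 0.0418 s = 41.7835 ms
Processing delay = 4.2 ms
Total one-way latency = 45.9835 ms


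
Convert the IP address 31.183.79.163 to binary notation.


31 = 00011111
183 = 10110111
79 = 01001111
163 = 10100011
Binary: 00011111.10110111.01001111.10100011


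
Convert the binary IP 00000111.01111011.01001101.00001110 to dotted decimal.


00000111 = 7
01111011 = 123
01001101 = 77
00001110 = 14
IP: 7.123.77.14


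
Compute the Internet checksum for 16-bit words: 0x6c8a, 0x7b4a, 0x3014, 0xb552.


Sum all words (with carry folding):
+ 0x6c8a = 0x6c8a
+ 0x7b4a = 0xe7d4
+ 0x3014 = 0x17e9
+ 0xb552 = 0xcd3b
One's complement: ~0xcd3b
Checksum = 0x32c4


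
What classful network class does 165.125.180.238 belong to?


First octet: 165
Binary: 10100101
10xxxxxx -> Class B (128-191)
Class B, default mask 255.255.0.0 (/16)


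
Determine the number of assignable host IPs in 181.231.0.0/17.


Host bits = 32 - 17 = 15
Total addresses = 2^15 = 32768
Usable = total - 2 (network and broadcast)
Usable hosts: 32766


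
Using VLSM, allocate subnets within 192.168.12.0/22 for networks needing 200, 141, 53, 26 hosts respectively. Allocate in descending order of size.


200 hosts -> /24 (254 usable): 192.168.12.0/24
141 hosts -> /24 (254 usable): 192.168.13.0/24
53 hosts -> /26 (62 usable): 192.168.14.0/26
26 hosts -> /27 (30 usable): 192.168.14.64/27
Allocation: 192.168.12.0/24 (200 hosts, 254 usable); 192.168.13.0/24 (141 hosts, 254 usable); 192.168.14.0/26 (53 hosts, 62 usable); 192.168.14.64/27 (26 hosts, 30 usable)


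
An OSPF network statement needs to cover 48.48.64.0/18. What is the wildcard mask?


Subnet mask: 255.255.192.0
Wildcard = 255.255.255.255 - subnet mask
255 - 255 = 0
255 - 255 = 0
255 - 192 = 63
255 - 0 = 255
Wildcard: 0.0.63.255


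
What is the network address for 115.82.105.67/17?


IP:   01110011.01010010.01101001.01000011
Mask: 11111111.11111111.10000000.00000000
AND operation:
Net:  01110011.01010010.00000000.00000000
Network: 115.82.0.0/17


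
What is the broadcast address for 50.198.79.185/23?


Network: 50.198.78.0/23
Host bits = 9
Set all host bits to 1:
Broadcast: 50.198.79.255


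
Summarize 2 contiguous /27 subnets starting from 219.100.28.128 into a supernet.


Original prefix: /27
Number of subnets: 2 = 2^1
New prefix = 27 - 1 = 26
Supernet: 219.100.28.128/26


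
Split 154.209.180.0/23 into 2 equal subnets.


New prefix = 23 + 1 = 24
Each subnet has 256 addresses
  154.209.180.0/24
  154.209.181.0/24
Subnets: 154.209.180.0/24, 154.209.181.0/24


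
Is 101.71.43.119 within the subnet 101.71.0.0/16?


Subnet network: 101.71.0.0
Test IP AND mask: 101.71.0.0
Yes, 101.71.43.119 is in 101.71.0.0/16


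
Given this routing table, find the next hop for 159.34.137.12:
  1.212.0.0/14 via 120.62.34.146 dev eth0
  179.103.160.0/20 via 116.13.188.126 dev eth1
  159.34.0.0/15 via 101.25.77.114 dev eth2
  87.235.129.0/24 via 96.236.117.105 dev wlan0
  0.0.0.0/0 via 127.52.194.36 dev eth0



Longest prefix match for 159.34.137.12:
  /14 1.212.0.0: no
  /20 179.103.160.0: no
  /15 159.34.0.0: MATCH
  /24 87.235.129.0: no
  /0 0.0.0.0: MATCH
Selected: next-hop 101.25.77.114 via eth2 (matched /15)


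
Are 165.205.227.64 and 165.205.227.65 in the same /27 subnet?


Mask: 255.255.255.224
165.205.227.64 AND mask = 165.205.227.64
165.205.227.65 AND mask = 165.205.227.64
Yes, same subnet (165.205.227.64)


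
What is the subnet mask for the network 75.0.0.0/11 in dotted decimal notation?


/11 means 11 network bits, 21 host bits
Binary: 11111111111000000000000000000000
Mask: 255.224.0.0


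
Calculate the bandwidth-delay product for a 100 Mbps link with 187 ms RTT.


BDP = bandwidth * RTT
= 100 Mbps * 187 ms
= 100 * 1e6 * 187 / 1000 bits
= 18700000 bits
= 2337500 bytes
= 2282.7148 KB
BDP = 18700000 bits (2337500 bytes)


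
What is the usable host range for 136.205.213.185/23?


Network: 136.205.212.0
Broadcast: 136.205.213.255
First usable = network + 1
Last usable = broadcast - 1
Range: 136.205.212.1 to 136.205.213.254


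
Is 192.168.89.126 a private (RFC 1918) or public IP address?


RFC 1918 private ranges:
  10.0.0.0/8 (10.0.0.0 - 10.255.255.255)
  172.16.0.0/12 (172.16.0.0 - 172.31.255.255)
  192.168.0.0/16 (192.168.0.0 - 192.168.255.255)
Private (in 192.168.0.0/16)


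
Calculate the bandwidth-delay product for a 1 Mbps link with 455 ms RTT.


BDP = bandwidth * RTT
= 1 Mbps * 455 ms
= 1 * 1e6 * 455 / 1000 bits
= 455000 bits
= 56875 bytes
= 55.542 KB
BDP = 455000 bits (56875 bytes)


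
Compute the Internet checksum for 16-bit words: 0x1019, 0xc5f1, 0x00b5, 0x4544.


Sum all words (with carry folding):
+ 0x1019 = 0x1019
+ 0xc5f1 = 0xd60a
+ 0x00b5 = 0xd6bf
+ 0x4544 = 0x1c04
One's complement: ~0x1c04
Checksum = 0xe3fb


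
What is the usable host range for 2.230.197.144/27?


Network: 2.230.197.128
Broadcast: 2.230.197.159
First usable = network + 1
Last usable = broadcast - 1
Range: 2.230.197.129 to 2.230.197.158


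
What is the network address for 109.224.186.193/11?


IP:   01101101.11100000.10111010.11000001
Mask: 11111111.11100000.00000000.00000000
AND operation:
Net:  01101101.11100000.00000000.00000000
Network: 109.224.0.0/11


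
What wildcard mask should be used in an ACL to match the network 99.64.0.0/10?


Subnet mask: 255.192.0.0
Wildcard = 255.255.255.255 - subnet mask
255 - 255 = 0
255 - 192 = 63
255 - 0 = 255
255 - 0 = 255
Wildcard: 0.63.255.255


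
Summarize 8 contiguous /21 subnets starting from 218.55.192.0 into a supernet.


Original prefix: /21
Number of subnets: 8 = 2^3
New prefix = 21 - 3 = 18
Supernet: 218.55.192.0/18


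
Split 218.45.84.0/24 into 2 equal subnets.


New prefix = 24 + 1 = 25
Each subnet has 128 addresses
  218.45.84.0/25
  218.45.84.128/25
Subnets: 218.45.84.0/25, 218.45.84.128/25


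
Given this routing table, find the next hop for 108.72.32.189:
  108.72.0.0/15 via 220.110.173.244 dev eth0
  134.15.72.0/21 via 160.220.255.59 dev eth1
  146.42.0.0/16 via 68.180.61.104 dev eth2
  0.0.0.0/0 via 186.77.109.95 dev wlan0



Longest prefix match for 108.72.32.189:
  /15 108.72.0.0: MATCH
  /21 134.15.72.0: no
  /16 146.42.0.0: no
  /0 0.0.0.0: MATCH
Selected: next-hop 220.110.173.244 via eth0 (matched /15)


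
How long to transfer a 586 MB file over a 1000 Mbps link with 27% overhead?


Effective throughput = 1000 * (1 - 27/100) = 730 Mbps
File size in Mb = 586 * 8 = 4688 Mb
Time = 4688 / 730
Time = 6.4219 seconds


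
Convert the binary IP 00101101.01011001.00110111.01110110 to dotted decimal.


00101101 = 45
01011001 = 89
00110111 = 55
01110110 = 118
IP: 45.89.55.118


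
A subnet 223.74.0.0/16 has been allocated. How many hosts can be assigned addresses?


Host bits = 32 - 16 = 16
Total addresses = 2^16 = 65536
Usable = total - 2 (network and broadcast)
Usable hosts: 65534


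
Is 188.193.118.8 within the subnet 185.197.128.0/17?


Subnet network: 185.197.128.0
Test IP AND mask: 188.193.0.0
No, 188.193.118.8 is not in 185.197.128.0/17


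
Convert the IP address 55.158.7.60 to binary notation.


55 = 00110111
158 = 10011110
7 = 00000111
60 = 00111100
Binary: 00110111.10011110.00000111.00111100


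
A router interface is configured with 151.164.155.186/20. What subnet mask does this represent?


/20 means 20 network bits, 12 host bits
Binary: 11111111111111111111000000000000
Mask: 255.255.240.0


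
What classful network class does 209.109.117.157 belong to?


First octet: 209
Binary: 11010001
110xxxxx -> Class C (192-223)
Class C, default mask 255.255.255.0 (/24)


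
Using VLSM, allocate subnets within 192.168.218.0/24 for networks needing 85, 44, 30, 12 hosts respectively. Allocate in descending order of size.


85 hosts -> /25 (126 usable): 192.168.218.0/25
44 hosts -> /26 (62 usable): 192.168.218.128/26
30 hosts -> /27 (30 usable): 192.168.218.192/27
12 hosts -> /28 (14 usable): 192.168.218.224/28
Allocation: 192.168.218.0/25 (85 hosts, 126 usable); 192.168.218.128/26 (44 hosts, 62 usable); 192.168.218.192/27 (30 hosts, 30 usable); 192.168.218.224/28 (12 hosts, 14 usable)


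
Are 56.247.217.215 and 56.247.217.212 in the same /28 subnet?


Mask: 255.255.255.240
56.247.217.215 AND mask = 56.247.217.208
56.247.217.212 AND mask = 56.247.217.208
Yes, same subnet (56.247.217.208)


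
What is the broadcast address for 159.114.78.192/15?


Network: 159.114.0.0/15
Host bits = 17
Set all host bits to 1:
Broadcast: 159.115.255.255


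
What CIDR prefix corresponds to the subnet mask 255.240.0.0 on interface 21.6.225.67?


Binary: 11111111.11110000.00000000.00000000
Count leading 1s
Prefix: /12


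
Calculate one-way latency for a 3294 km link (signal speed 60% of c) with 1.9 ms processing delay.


Speed = 0.6 * 3e5 km/s = 180000 km/s
Propagation delay = 3294 / 180000 = 0.0183 s = 18.3 ms
Processing delay = 1.9 ms
Total one-way latency = 20.2 ms


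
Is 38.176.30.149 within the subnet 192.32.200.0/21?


Subnet network: 192.32.200.0
Test IP AND mask: 38.176.24.0
No, 38.176.30.149 is not in 192.32.200.0/21


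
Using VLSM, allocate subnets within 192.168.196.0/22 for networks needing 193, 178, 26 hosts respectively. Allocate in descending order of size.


193 hosts -> /24 (254 usable): 192.168.196.0/24
178 hosts -> /24 (254 usable): 192.168.197.0/24
26 hosts -> /27 (30 usable): 192.168.198.0/27
Allocation: 192.168.196.0/24 (193 hosts, 254 usable); 192.168.197.0/24 (178 hosts, 254 usable); 192.168.198.0/27 (26 hosts, 30 usable)


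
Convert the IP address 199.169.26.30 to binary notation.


199 = 11000111
169 = 10101001
26 = 00011010
30 = 00011110
Binary: 11000111.10101001.00011010.00011110


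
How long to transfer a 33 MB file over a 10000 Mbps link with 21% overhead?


Effective throughput = 10000 * (1 - 21/100) = 7900 Mbps
File size in Mb = 33 * 8 = 264 Mb
Time = 264 / 7900
Time = 0.0334 seconds


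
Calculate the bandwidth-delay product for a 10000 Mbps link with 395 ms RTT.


BDP = bandwidth * RTT
= 10000 Mbps * 395 ms
= 10000 * 1e6 * 395 / 1000 bits
= 3950000000 bits
= 493750000 bytes
= 482177.7344 KB
BDP = 3950000000 bits (493750000 bytes)


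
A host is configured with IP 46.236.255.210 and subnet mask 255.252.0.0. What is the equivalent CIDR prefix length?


Binary: 11111111.11111100.00000000.00000000
Count leading 1s
Prefix: /14


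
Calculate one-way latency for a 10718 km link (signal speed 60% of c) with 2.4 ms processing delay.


Speed = 0.6 * 3e5 km/s = 180000 km/s
Propagation delay = 10718 / 180000 = 0.0595 s = 59.5444 ms
Processing delay = 2.4 ms
Total one-way latency = 61.9444 ms


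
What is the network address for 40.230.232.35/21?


IP:   00101000.11100110.11101000.00100011
Mask: 11111111.11111111.11111000.00000000
AND operation:
Net:  00101000.11100110.11101000.00000000
Network: 40.230.232.0/21


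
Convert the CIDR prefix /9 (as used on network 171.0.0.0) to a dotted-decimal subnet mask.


/9 means 9 network bits, 23 host bits
Binary: 11111111100000000000000000000000
Mask: 255.128.0.0


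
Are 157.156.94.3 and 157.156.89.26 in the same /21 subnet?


Mask: 255.255.248.0
157.156.94.3 AND mask = 157.156.88.0
157.156.89.26 AND mask = 157.156.88.0
Yes, same subnet (157.156.88.0)


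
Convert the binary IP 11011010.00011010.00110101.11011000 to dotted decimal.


11011010 = 218
00011010 = 26
00110101 = 53
11011000 = 216
IP: 218.26.53.216


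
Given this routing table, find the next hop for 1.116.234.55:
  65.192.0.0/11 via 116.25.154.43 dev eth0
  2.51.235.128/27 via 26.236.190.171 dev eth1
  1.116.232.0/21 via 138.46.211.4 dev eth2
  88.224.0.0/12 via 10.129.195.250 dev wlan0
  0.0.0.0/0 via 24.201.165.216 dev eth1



Longest prefix match for 1.116.234.55:
  /11 65.192.0.0: no
  /27 2.51.235.128: no
  /21 1.116.232.0: MATCH
  /12 88.224.0.0: no
  /0 0.0.0.0: MATCH
Selected: next-hop 138.46.211.4 via eth2 (matched /21)


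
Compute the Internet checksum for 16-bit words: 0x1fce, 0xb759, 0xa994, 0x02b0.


Sum all words (with carry folding):
+ 0x1fce = 0x1fce
+ 0xb759 = 0xd727
+ 0xa994 = 0x80bc
+ 0x02b0 = 0x836c
One's complement: ~0x836c
Checksum = 0x7c93


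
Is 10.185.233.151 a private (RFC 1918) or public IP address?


RFC 1918 private ranges:
  10.0.0.0/8 (10.0.0.0 - 10.255.255.255)
  172.16.0.0/12 (172.16.0.0 - 172.31.255.255)
  192.168.0.0/16 (192.168.0.0 - 192.168.255.255)
Private (in 10.0.0.0/8)


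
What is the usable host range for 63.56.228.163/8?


Network: 63.0.0.0
Broadcast: 63.255.255.255
First usable = network + 1
Last usable = broadcast - 1
Range: 63.0.0.1 to 63.255.255.254


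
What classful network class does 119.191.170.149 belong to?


First octet: 119
Binary: 01110111
0xxxxxxx -> Class A (1-126)
Class A, default mask 255.0.0.0 (/8)


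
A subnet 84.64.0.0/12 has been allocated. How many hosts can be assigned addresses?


Host bits = 32 - 12 = 20
Total addresses = 2^20 = 1048576
Usable = total - 2 (network and broadcast)
Usable hosts: 1048574


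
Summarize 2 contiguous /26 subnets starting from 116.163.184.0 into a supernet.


Original prefix: /26
Number of subnets: 2 = 2^1
New prefix = 26 - 1 = 25
Supernet: 116.163.184.0/25


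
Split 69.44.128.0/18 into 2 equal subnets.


New prefix = 18 + 1 = 19
Each subnet has 8192 addresses
  69.44.128.0/19
  69.44.160.0/19
Subnets: 69.44.128.0/19, 69.44.160.0/19


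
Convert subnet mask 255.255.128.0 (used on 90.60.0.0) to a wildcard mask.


Subnet mask: 255.255.128.0
Wildcard = 255.255.255.255 - subnet mask
255 - 255 = 0
255 - 255 = 0
255 - 128 = 127
255 - 0 = 255
Wildcard: 0.0.127.255


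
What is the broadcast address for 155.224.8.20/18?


Network: 155.224.0.0/18
Host bits = 14
Set all host bits to 1:
Broadcast: 155.224.63.255


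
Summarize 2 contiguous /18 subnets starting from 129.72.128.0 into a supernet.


Original prefix: /18
Number of subnets: 2 = 2^1
New prefix = 18 - 1 = 17
Supernet: 129.72.128.0/17


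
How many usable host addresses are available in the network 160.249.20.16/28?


Host bits = 32 - 28 = 4
Total addresses = 2^4 = 16
Usable = total - 2 (network and broadcast)
Usable hosts: 14


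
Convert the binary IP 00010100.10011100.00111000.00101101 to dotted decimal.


00010100 = 20
10011100 = 156
00111000 = 56
00101101 = 45
IP: 20.156.56.45


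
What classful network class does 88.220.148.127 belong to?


First octet: 88
Binary: 01011000
0xxxxxxx -> Class A (1-126)
Class A, default mask 255.0.0.0 (/8)


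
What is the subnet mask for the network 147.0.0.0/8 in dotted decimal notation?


/8 means 8 network bits, 24 host bits
Binary: 11111111000000000000000000000000
Mask: 255.0.0.0


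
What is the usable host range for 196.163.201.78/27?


Network: 196.163.201.64
Broadcast: 196.163.201.95
First usable = network + 1
Last usable = broadcast - 1
Range: 196.163.201.65 to 196.163.201.94


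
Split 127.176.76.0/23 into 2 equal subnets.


New prefix = 23 + 1 = 24
Each subnet has 256 addresses
  127.176.76.0/24
  127.176.77.0/24
Subnets: 127.176.76.0/24, 127.176.77.0/24


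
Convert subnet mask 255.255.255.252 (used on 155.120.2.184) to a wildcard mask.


Subnet mask: 255.255.255.252
Wildcard = 255.255.255.255 - subnet mask
255 - 255 = 0
255 - 255 = 0
255 - 255 = 0
255 - 252 = 3
Wildcard: 0.0.0.3
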